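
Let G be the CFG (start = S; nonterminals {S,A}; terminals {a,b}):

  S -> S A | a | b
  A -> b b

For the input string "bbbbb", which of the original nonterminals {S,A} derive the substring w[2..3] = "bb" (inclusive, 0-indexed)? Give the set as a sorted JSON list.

Convert to CNF:
  S -> S A | a | b
  A -> T0 T0
  T0 -> b

Fill CYK table bottom-up (cells [i..j] with 2 ≤ i ≤ j ≤ 3 only):
  cell(2,2) b: {S,T0}  orig:{S}
  cell(3,3) b: {S,T0}  orig:{S}
  cell(2,3) bb: {A}

Original NTs in T[2,3] deriving "bb": ["A"]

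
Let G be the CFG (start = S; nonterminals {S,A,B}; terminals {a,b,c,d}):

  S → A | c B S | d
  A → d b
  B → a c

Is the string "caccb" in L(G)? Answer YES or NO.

CNF form of G:
  S -> T0 T1 | T3 X4 | d
  A -> T0 T1
  B -> T2 T3
  T0 -> d
  T1 -> b
  T2 -> a
  T3 -> c
  X4 -> B S

CYK fill:
  [0..0]={T3}  "c"  orig:{}
  [1..1]={T2}  "a"  orig:{}
  [2..2]={T3}  "c"  orig:{}
  [3..3]={T3}  "c"  orig:{}
  [4..4]={T1}  "b"  orig:{}
  [0..1]=∅  "ca"
  [1..2]={B}  "ac"
  [2..3]=∅  "cc"
  [3..4]=∅  "cb"
  [0..2]=∅  "cac"
  [1..3]=∅  "acc"
  [2..4]=∅  "ccb"
  [0..3]=∅  "cacc"
  [1..4]=∅  "accb"
  [0..4]=∅  "caccb"

S ∉ T[0,4] ⇒ NO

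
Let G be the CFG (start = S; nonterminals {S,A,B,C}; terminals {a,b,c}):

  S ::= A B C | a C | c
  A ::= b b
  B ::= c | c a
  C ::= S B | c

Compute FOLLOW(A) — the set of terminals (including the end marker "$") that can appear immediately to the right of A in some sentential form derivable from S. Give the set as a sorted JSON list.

FIRST sets, iterate to fixpoint:
iter 1:
  A via A→b b: +{b}
  B via B→c: +{c}
  C via C→c: +{c}
  S via S→A B C: +{b}
  S via S→a C: +{a}
  S via S→c: +{c}
  S: {a,b,c}  A: {b}  B: {c}  C: {c}
iter 2:
  C via C→S B: +{a,b}
  S: {a,b,c}  A: {b}  B: {c}  C: {a,b,c}
iter 3: done
  S: {a,b,c}  A: {b}  B: {c}  C: {a,b,c}

Compute FOLLOW by fixpoint:
initialize: $ ∈ FOLLOW(S)
[1]
  C→S B: FOLLOW(S) ⊇ FIRST(B) = {c}; new: +{c}
  S→A B C: FOLLOW(A) ⊇ FIRST(B) = {c}; new: +{c}
  S→A B C: FOLLOW(B) ⊇ FIRST(C) = {a,b,c}; new: +{a,b,c}
  S→A B C: FOLLOW(C) ⊇ FOLLOW(S) ⊇ {$,c}; new: +{$,c}
  FOLLOW[S]={$,c}  FOLLOW[A]={c}  FOLLOW[B]={a,b,c}  FOLLOW[C]={$,c}
[2]
  C→S B: FOLLOW(B) ⊇ FOLLOW(C) ⊇ {$,c}; new: +{$}
  FOLLOW[S]={$,c}  FOLLOW[A]={c}  FOLLOW[B]={$,a,b,c}  FOLLOW[C]={$,c}
[3] — fixpoint
  FOLLOW[S]={$,c}  FOLLOW[A]={c}  FOLLOW[B]={$,a,b,c}  FOLLOW[C]={$,c}

FOLLOW(A) = ["c"]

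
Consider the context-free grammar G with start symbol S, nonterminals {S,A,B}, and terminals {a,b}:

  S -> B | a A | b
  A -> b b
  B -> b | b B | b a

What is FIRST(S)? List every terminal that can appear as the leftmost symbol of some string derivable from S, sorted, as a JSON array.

Compute FIRST by fixpoint:
pass 1:
  A via A→b b: +{b}
  B via B→b: +{b}
  S via S→B: +{b}
  S via S→a A: +{a}
  S: {a,b}  A: {b}  B: {b}
pass 2: (stable)
  S: {a,b}  A: {b}  B: {b}

FIRST(S) = ["a", "b"]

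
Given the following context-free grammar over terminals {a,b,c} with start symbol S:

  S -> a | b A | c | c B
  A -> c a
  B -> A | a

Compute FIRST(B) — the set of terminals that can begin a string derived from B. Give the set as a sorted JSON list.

Compute FIRST by fixpoint:
iter 1:
  A via A→c a: +{c}
  B via B→A: +{c}
  B via B→a: +{a}
  S via S→a: +{a}
  S via S→b A: +{b}
  S via S→c: +{c}
  S: {a,b,c}  A: {c}  B: {a,c}
iter 2: — fixpoint
  S: {a,b,c}  A: {c}  B: {a,c}

FIRST(B) = ["a", "c"]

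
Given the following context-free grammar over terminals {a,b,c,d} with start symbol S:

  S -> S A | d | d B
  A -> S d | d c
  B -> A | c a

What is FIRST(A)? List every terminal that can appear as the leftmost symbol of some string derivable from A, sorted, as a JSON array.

FIRST iteration:
round 1:
  A via A→d c: +{d}
  B via B→A: +{d}
  B via B→c a: +{c}
  S via S→d: +{d}
  S: {d}  A: {d}  B: {c,d}
round 2: (no change)
  S: {d}  A: {d}  B: {c,d}

FIRST(A) = ["d"]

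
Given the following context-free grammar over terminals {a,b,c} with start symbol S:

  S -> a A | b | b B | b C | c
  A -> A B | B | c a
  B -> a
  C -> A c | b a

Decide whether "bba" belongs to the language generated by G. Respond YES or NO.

CNF form of G:
  S -> T1 A | T2 B | T2 C | b | c
  A -> A B | T0 T1 | a
  B -> a
  C -> A T0 | T2 T1
  T0 -> c
  T1 -> a
  T2 -> b

CYK table (by increasing span):
  T[0,0] 'b' = {S,T2}  orig:{S}
  T[1,1] 'b' = {S,T2}  orig:{S}
  T[2,2] 'a' = {A,B,T1}  orig:{A,B}
  T[0,1] 'bb' = ∅
  T[1,2] 'ba' = {C,S}
  T[0,2] 'bba' = {S}

S ∈ T[0,2] ⇒ YES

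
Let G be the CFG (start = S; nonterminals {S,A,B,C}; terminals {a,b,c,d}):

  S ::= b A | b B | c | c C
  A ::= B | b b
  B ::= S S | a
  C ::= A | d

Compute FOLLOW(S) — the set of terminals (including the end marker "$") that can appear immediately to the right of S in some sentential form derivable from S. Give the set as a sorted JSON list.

FIRST sets, iterate to fixpoint:
round 1:
  A via A→b b: +{b}
  B via B→a: +{a}
  C via C→A: +{b}
  C via C→d: +{d}
  S via S→b A: +{b}
  S via S→c: +{c}
  FIRST[S]={b,c}  FIRST[A]={b}  FIRST[B]={a}  FIRST[C]={b,d}
round 2:
  A via A→B: +{a}
  B via B→S S: +{b,c}
  C via C→A: +{a}
  FIRST[S]={b,c}  FIRST[A]={a,b}  FIRST[B]={a,b,c}  FIRST[C]={a,b,d}
round 3:
  A via A→B: +{c}
  C via C→A: +{c}
  FIRST[S]={b,c}  FIRST[A]={a,b,c}  FIRST[B]={a,b,c}  FIRST[C]={a,b,c,d}
round 4: (stable)
  FIRST[S]={b,c}  FIRST[A]={a,b,c}  FIRST[B]={a,b,c}  FIRST[C]={a,b,c,d}

FOLLOW sets:
seed FOLLOW(S) with $
round 1:
  B→S S: FOLLOW(S) ⊇ FIRST(S) = {b,c}; new: +{b,c}
  S→b A: FOLLOW(A) ⊇ FOLLOW(S) ⊇ {$,b,c}; new: +{$,b,c}
  S→b B: FOLLOW(B) ⊇ FOLLOW(S) ⊇ {$,b,c}; new: +{$,b,c}
  S→c C: FOLLOW(C) ⊇ FOLLOW(S) ⊇ {$,b,c}; new: +{$,b,c}
  FOLLOW(S)={$,b,c}  FOLLOW(A)={$,b,c}  FOLLOW(B)={$,b,c}  FOLLOW(C)={$,b,c}
round 2: — fixpoint
  FOLLOW(S)={$,b,c}  FOLLOW(A)={$,b,c}  FOLLOW(B)={$,b,c}  FOLLOW(C)={$,b,c}

FOLLOW(S) = ["$", "b", "c"]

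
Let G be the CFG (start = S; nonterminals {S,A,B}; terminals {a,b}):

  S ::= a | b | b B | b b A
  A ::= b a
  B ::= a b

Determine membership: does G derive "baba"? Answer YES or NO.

CNF form of G:
  S -> T0 B | T0 X2 | a | b
  A -> T0 T1
  B -> T1 T0
  T0 -> b
  T1 -> a
  X2 -> T0 A

CYK fill:
  T[0,0] 'b' = {S,T0}  orig:{S}
  T[1,1] 'a' = {S,T1}  orig:{S}
  T[2,2] 'b' = {S,T0}  orig:{S}
  T[3,3] 'a' = {S,T1}  orig:{S}
  T[0,1] 'ba' = {A}
  T[1,2] 'ab' = {B}
  T[2,3] 'ba' = {A}
  T[0,2] 'bab' = {S}
  T[1,3] 'aba' = ∅
  T[0,3] 'baba' = ∅

S ∉ T[0,3] ⇒ NO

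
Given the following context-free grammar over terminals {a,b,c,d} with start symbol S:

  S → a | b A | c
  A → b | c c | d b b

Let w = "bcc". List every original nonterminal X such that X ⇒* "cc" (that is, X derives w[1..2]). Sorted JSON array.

Convert to CNF:
  S -> T2 A | a | c
  A -> T0 T0 | T1 X3 | b
  T0 -> c
  T1 -> d
  T2 -> b
  X3 -> T2 T2

Fill CYK table bottom-up, restricted to cells inside w[1..2]:
  [1..1]={S,T0}  "c"  orig:{S}
  [2..2]={S,T0}  "c"  orig:{S}
  [1..2]={A}  "cc"

Original NTs in T[1,2] deriving "cc": ["A"]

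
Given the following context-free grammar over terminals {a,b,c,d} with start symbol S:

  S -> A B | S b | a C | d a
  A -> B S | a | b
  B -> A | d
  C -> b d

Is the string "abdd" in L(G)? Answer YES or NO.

Convert to CNF:
  S -> A B | S T0 | T1 T2 | T2 C
  A -> B S | a | b
  B -> B S | a | b | d
  C -> T0 T1
  T0 -> b
  T1 -> d
  T2 -> a

Fill CYK table bottom-up:
  [0..0]={A,B,T2}  "a"  orig:{A,B}
  [1..1]={A,B,T0}  "b"  orig:{A,B}
  [2..2]={B,T1}  "d"  orig:{B}
  [3..3]={B,T1}  "d"  orig:{B}
  [0..1]={S}  "ab"
  [1..2]={C,S}  "bd"
  [2..3]=∅  "dd"
  [0..2]={A,B,S}  "abd"
  [1..3]=∅  "bdd"
  [0..3]={S}  "abdd"

S ∈ T[0,3] ⇒ YES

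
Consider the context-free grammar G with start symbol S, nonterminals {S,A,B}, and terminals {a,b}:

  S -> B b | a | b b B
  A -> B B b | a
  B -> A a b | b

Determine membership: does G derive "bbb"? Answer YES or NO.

Convert to CNF:
  S -> B T0 | T0 X4 | a
  A -> B X2 | a
  B -> A X3 | b
  T0 -> b
  T1 -> a
  X2 -> B T0
  X3 -> T1 T0
  X4 -> T0 B

CYK fill:
  cell(0,0) b: {B,T0}  orig:{B}
  cell(1,1) b: {B,T0}  orig:{B}
  cell(2,2) b: {B,T0}  orig:{B}
  cell(0,1) bb: {S,X2,X4}  orig:{S}
  cell(1,2) bb: {S,X2,X4}  orig:{S}
  cell(0,2) bbb: {A,S}

S ∈ T[0,2] ⇒ YES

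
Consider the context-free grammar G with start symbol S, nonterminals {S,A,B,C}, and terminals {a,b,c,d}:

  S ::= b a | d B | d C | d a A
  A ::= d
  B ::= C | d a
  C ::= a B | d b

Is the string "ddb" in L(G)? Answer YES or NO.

Convert to CNF:
  S -> T1 B | T1 C | T1 X3 | T2 T0
  A -> d
  B -> T0 B | T1 T0 | T1 T2
  C -> T0 B | T1 T2
  T0 -> a
  T1 -> d
  T2 -> b
  X3 -> T0 A

Fill CYK table bottom-up:
  [0..0]={A,T1}  "d"  orig:{A}
  [1..1]={A,T1}  "d"  orig:{A}
  [2..2]={T2}  "b"  orig:{}
  [0..1]=∅  "dd"
  [1..2]={B,C}  "db"
  [0..2]={S}  "ddb"

S ∈ T[0,2] ⇒ YES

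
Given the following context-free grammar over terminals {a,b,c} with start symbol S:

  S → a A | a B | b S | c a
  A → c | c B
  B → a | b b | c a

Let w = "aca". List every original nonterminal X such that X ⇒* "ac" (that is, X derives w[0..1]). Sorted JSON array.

CNF form of G:
  S -> T0 T2 | T1 S | T2 A | T2 B
  A -> T0 B | c
  B -> T0 T2 | T1 T1 | a
  T0 -> c
  T1 -> b
  T2 -> a

Fill CYK table bottom-up (cells [i..j] with 0 ≤ i ≤ j ≤ 1 only):
  [0..0]={B,T2}  "a"  orig:{B}
  [1..1]={A,T0}  "c"  orig:{A}
  [0..1]={S}  "ac"

Original NTs in T[0,1] deriving "ac": ["S"]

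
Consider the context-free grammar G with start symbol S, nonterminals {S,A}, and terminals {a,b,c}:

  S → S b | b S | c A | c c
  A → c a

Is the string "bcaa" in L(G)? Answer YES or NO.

CNF form of G:
  S -> S T2 | T0 A | T0 T0 | T2 S
  A -> T0 T1
  T0 -> c
  T1 -> a
  T2 -> b

Fill CYK table bottom-up:
  [0..0]={T2}  "b"  orig:{}
  [1..1]={T0}  "c"  orig:{}
  [2..2]={T1}  "a"  orig:{}
  [3..3]={T1}  "a"  orig:{}
  [0..1]=∅  "bc"
  [1..2]={A}  "ca"
  [2..3]=∅  "aa"
  [0..2]=∅  "bca"
  [1..3]=∅  "caa"
  [0..3]=∅  "bcaa"

S ∉ T[0,3] ⇒ NO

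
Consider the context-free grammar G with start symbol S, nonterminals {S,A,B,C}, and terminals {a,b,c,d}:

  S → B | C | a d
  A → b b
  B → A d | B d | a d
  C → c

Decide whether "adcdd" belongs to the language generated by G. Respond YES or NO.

CNF form of G:
  S -> A T1 | B T1 | T2 T1 | c
  A -> T0 T0
  B -> A T1 | B T1 | T2 T1
  C -> c
  T0 -> b
  T1 -> d
  T2 -> a

CYK fill:
  [0..0]={T2}  "a"  orig:{}
  [1..1]={T1}  "d"  orig:{}
  [2..2]={C,S}  "c"
  [3..3]={T1}  "d"  orig:{}
  [4..4]={T1}  "d"  orig:{}
  [0..1]={B,S}  "ad"
  [1..2]=∅  "dc"
  [2..3]=∅  "cd"
  [3..4]=∅  "dd"
  [0..2]=∅  "adc"
  [1..3]=∅  "dcd"
  [2..4]=∅  "cdd"
  [0..3]=∅  "adcd"
  [1..4]=∅  "dcdd"
  [0..4]=∅  "adcdd"

S ∉ T[0,4] ⇒ NO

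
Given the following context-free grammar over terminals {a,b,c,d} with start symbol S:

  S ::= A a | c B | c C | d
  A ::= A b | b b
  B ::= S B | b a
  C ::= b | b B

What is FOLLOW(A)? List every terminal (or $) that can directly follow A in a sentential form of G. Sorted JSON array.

FIRST sets, iterate to fixpoint:
round 1:
  A via A→b b: +{b}
  B via B→b a: +{b}
  C via C→b: +{b}
  S via S→A a: +{b}
  S via S→c B: +{c}
  S via S→d: +{d}
  FIRST[S]={b,c,d}  FIRST[A]={b}  FIRST[B]={b}  FIRST[C]={b}
round 2:
  B via B→S B: +{c,d}
  FIRST[S]={b,c,d}  FIRST[A]={b}  FIRST[B]={b,c,d}  FIRST[C]={b}
round 3: done
  FIRST[S]={b,c,d}  FIRST[A]={b}  FIRST[B]={b,c,d}  FIRST[C]={b}

Compute FOLLOW by fixpoint:
initialize: $ ∈ FOLLOW(S)
pass 1:
  A→A b: FOLLOW(A) ⊇ FIRST(b) = {b}; new: +{b}
  B→S B: FOLLOW(S) ⊇ FIRST(B) = {b,c,d}; new: +{b,c,d}
  S→A a: FOLLOW(A) ⊇ FIRST(a) = {a}; new: +{a}
  S→c B: FOLLOW(B) ⊇ FOLLOW(S) ⊇ {$,b,c,d}; new: +{$,b,c,d}
  S→c C: FOLLOW(C) ⊇ FOLLOW(S) ⊇ {$,b,c,d}; new: +{$,b,c,d}
  FOLLOW(S)={$,b,c,d}  FOLLOW(A)={a,b}  FOLLOW(B)={$,b,c,d}  FOLLOW(C)={$,b,c,d}
pass 2: (no change)
  FOLLOW(S)={$,b,c,d}  FOLLOW(A)={a,b}  FOLLOW(B)={$,b,c,d}  FOLLOW(C)={$,b,c,d}

FOLLOW(A) = ["a", "b"]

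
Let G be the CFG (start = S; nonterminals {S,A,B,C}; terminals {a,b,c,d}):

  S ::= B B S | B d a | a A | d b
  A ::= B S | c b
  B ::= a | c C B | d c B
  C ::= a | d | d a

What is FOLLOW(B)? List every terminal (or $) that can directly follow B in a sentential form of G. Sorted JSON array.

FIRST sets, iterate to fixpoint:
[1]
  A via A→c b: +{c}
  B via B→a: +{a}
  B via B→c C B: +{c}
  B via B→d c B: +{d}
  C via C→a: +{a}
  C via C→d: +{d}
  S via S→B B S: +{a,c,d}
  S: {a,c,d}  A: {c}  B: {a,c,d}  C: {a,d}
[2]
  A via A→B S: +{a,d}
  S: {a,c,d}  A: {a,c,d}  B: {a,c,d}  C: {a,d}
[3] done
  S: {a,c,d}  A: {a,c,d}  B: {a,c,d}  C: {a,d}

FOLLOW iteration:
seed FOLLOW(S) with $
pass 1:
  A→B S: FOLLOW(B) ⊇ FIRST(S) = {a,c,d}; new: +{a,c,d}
  B→c C B: FOLLOW(C) ⊇ FIRST(B) = {a,c,d}; new: +{a,c,d}
  S→a A: FOLLOW(A) ⊇ FOLLOW(S) ⊇ {$}; new: +{$}
  FOLLOW(S)={$}  FOLLOW(A)={$}  FOLLOW(B)={a,c,d}  FOLLOW(C)={a,c,d}
pass 2: (no change)
  FOLLOW(S)={$}  FOLLOW(A)={$}  FOLLOW(B)={a,c,d}  FOLLOW(C)={a,c,d}

FOLLOW(B) = ["a", "c", "d"]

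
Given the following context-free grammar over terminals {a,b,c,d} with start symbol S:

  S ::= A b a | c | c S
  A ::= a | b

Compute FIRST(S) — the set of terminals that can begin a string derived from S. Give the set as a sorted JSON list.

FIRST iteration:
iter 1:
  A via A→a: +{a}
  A via A→b: +{b}
  S via S→A b a: +{a,b}
  S via S→c: +{c}
  FIRST[S]={a,b,c}  FIRST[A]={a,b}
iter 2: (stable)
  FIRST[S]={a,b,c}  FIRST[A]={a,b}

FIRST(S) = ["a", "b", "c"]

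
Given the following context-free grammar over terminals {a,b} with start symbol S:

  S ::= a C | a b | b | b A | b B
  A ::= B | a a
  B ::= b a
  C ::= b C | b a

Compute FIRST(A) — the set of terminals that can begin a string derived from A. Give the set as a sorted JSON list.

Compute FIRST by fixpoint:
[1]
  A via A→a a: +{a}
  B via B→b a: +{b}
  C via C→b C: +{b}
  S via S→a C: +{a}
  S via S→b: +{b}
  FIRST[S]={a,b}  FIRST[A]={a}  FIRST[B]={b}  FIRST[C]={b}
[2]
  A via A→B: +{b}
  FIRST[S]={a,b}  FIRST[A]={a,b}  FIRST[B]={b}  FIRST[C]={b}
[3] done
  FIRST[S]={a,b}  FIRST[A]={a,b}  FIRST[B]={b}  FIRST[C]={b}

FIRST(A) = ["a", "b"]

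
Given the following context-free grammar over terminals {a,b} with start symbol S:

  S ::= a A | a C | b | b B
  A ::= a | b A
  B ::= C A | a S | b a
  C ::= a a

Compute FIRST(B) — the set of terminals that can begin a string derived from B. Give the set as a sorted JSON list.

FIRST iteration:
[1]
  A via A→a: +{a}
  A via A→b A: +{b}
  B via B→a S: +{a}
  B via B→b a: +{b}
  C via C→a a: +{a}
  S via S→a A: +{a}
  S via S→b: +{b}
  FIRST(S)={a,b}  FIRST(A)={a,b}  FIRST(B)={a,b}  FIRST(C)={a}
[2] — fixpoint
  FIRST(S)={a,b}  FIRST(A)={a,b}  FIRST(B)={a,b}  FIRST(C)={a}

FIRST(B) = ["a", "b"]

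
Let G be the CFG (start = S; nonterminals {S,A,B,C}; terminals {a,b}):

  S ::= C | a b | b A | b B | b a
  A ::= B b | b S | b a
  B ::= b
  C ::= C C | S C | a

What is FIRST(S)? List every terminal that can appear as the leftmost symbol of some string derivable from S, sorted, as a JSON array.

FIRST iteration:
pass 1:
  A via A→b S: +{b}
  B via B→b: +{b}
  C via C→a: +{a}
  S via S→C: +{a}
  S via S→b A: +{b}
  S: {a,b}  A: {b}  B: {b}  C: {a}
pass 2:
  C via C→S C: +{b}
  S: {a,b}  A: {b}  B: {b}  C: {a,b}
pass 3: (no change)
  S: {a,b}  A: {b}  B: {b}  C: {a,b}

FIRST(S) = ["a", "b"]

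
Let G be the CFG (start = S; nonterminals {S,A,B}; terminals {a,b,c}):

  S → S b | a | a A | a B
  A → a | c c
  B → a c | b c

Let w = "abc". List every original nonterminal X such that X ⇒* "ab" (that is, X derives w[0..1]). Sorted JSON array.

Convert to CNF:
  S -> S T2 | T1 A | T1 B | a
  A -> T0 T0 | a
  B -> T1 T0 | T2 T0
  T0 -> c
  T1 -> a
  T2 -> b

CYK table (by increasing span), restricted to cells inside w[0..1]:
  cell(0,0) a: {A,S,T1}  orig:{A,S}
  cell(1,1) b: {T2}  orig:{}
  cell(0,1) ab: {S}

Original NTs in T[0,1] deriving "ab": ["S"]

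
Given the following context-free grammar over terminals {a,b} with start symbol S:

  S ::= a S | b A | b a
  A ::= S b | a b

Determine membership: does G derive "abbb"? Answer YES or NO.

Convert to CNF:
  S -> T0 A | T0 T1 | T1 S
  A -> S T0 | T1 T0
  T0 -> b
  T1 -> a

CYK fill:
  T[0,0] 'a' = {T1}  orig:{}
  T[1,1] 'b' = {T0}  orig:{}
  T[2,2] 'b' = {T0}  orig:{}
  T[3,3] 'b' = {T0}  orig:{}
  T[0,1] 'ab' = {A}
  T[1,2] 'bb' = ∅
  T[2,3] 'bb' = ∅
  T[0,2] 'abb' = ∅
  T[1,3] 'bbb' = ∅
  T[0,3] 'abbb' = ∅

S ∉ T[0,3] ⇒ NO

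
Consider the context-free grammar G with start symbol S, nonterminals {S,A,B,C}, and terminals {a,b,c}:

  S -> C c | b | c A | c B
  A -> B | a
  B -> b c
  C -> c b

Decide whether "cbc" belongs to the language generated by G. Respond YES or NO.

Convert to CNF:
  S -> C T1 | T1 A | T1 B | b
  A -> T0 T1 | a
  B -> T0 T1
  C -> T1 T0
  T0 -> b
  T1 -> c

CYK fill:
  T[0,0] 'c' = {T1}  orig:{}
  T[1,1] 'b' = {S,T0}  orig:{S}
  T[2,2] 'c' = {T1}  orig:{}
  T[0,1] 'cb' = {C}
  T[1,2] 'bc' = {A,B}
  T[0,2] 'cbc' = {S}

S ∈ T[0,2] ⇒ YES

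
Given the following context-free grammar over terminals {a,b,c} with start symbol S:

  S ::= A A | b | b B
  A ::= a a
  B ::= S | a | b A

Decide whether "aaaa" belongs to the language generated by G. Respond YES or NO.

Convert to CNF:
  S -> A A | T1 B | b
  A -> T0 T0
  B -> A A | T1 A | T1 B | a | b
  T0 -> a
  T1 -> b

CYK fill:
  [0..0]={B,T0}  "a"  orig:{B}
  [1..1]={B,T0}  "a"  orig:{B}
  [2..2]={B,T0}  "a"  orig:{B}
  [3..3]={B,T0}  "a"  orig:{B}
  [0..1]={A}  "aa"
  [1..2]={A}  "aa"
  [2..3]={A}  "aa"
  [0..2]=∅  "aaa"
  [1..3]=∅  "aaa"
  [0..3]={B,S}  "aaaa"

S ∈ T[0,3] ⇒ YES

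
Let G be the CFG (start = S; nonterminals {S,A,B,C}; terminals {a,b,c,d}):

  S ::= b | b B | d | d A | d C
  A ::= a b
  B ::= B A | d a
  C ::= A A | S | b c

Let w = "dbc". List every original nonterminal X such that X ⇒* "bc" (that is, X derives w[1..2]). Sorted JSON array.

CNF form of G:
  S -> T1 B | T2 A | T2 C | b | d
  A -> T0 T1
  B -> B A | T2 T0
  C -> A A | T1 B | T1 T3 | T2 A | T2 C | b | d
  T0 -> a
  T1 -> b
  T2 -> d
  T3 -> c

CYK table (by increasing span) (cells [i..j] with 1 ≤ i ≤ j ≤ 2 only):
  cell(1,1) b: {C,S,T1}  orig:{C,S}
  cell(2,2) c: {T3}  orig:{}
  cell(1,2) bc: {C}

Original NTs in T[1,2] deriving "bc": ["C"]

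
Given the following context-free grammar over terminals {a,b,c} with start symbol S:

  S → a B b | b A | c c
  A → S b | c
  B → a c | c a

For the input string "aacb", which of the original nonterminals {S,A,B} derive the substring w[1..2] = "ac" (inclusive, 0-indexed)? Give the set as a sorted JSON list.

CNF form of G:
  S -> T0 A | T1 X3 | T2 T2
  A -> S T0 | c
  B -> T1 T2 | T2 T1
  T0 -> b
  T1 -> a
  T2 -> c
  X3 -> B T0

Fill CYK table bottom-up, restricted to cells inside w[1..2]:
  [1..1]={T1}  "a"  orig:{}
  [2..2]={A,T2}  "c"  orig:{A}
  [1..2]={B}  "ac"

Original NTs in T[1,2] deriving "ac": ["B"]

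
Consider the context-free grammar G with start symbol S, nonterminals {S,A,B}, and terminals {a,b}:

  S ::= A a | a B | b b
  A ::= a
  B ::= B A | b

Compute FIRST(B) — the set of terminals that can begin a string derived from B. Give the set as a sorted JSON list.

Compute FIRST by fixpoint:
round 1:
  A via A→a: +{a}
  B via B→b: +{b}
  S via S→A a: +{a}
  S via S→b b: +{b}
  FIRST(S)={a,b}  FIRST(A)={a}  FIRST(B)={b}
round 2: (stable)
  FIRST(S)={a,b}  FIRST(A)={a}  FIRST(B)={b}

FIRST(B) = ["b"]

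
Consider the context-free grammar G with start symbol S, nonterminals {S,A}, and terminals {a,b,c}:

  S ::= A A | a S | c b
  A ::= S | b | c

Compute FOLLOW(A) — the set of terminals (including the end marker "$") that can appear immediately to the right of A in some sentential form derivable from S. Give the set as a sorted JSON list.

FIRST iteration:
round 1:
  A via A→b: +{b}
  A via A→c: +{c}
  S via S→A A: +{b,c}
  S via S→a S: +{a}
  FIRST(S)={a,b,c}  FIRST(A)={b,c}
round 2:
  A via A→S: +{a}
  FIRST(S)={a,b,c}  FIRST(A)={a,b,c}
round 3: — fixpoint
  FIRST(S)={a,b,c}  FIRST(A)={a,b,c}

Compute FOLLOW by fixpoint:
initialize: $ ∈ FOLLOW(S)
pass 1:
  S→A A: FOLLOW(A) ⊇ FIRST(A) = {a,b,c}; new: +{a,b,c}
  S→A A: FOLLOW(A) ⊇ FOLLOW(S) ⊇ {$}; new: +{$}
  S: {$}  A: {$,a,b,c}
pass 2:
  A→S: FOLLOW(S) ⊇ FOLLOW(A) ⊇ {$,a,b,c}; new: +{a,b,c}
  S: {$,a,b,c}  A: {$,a,b,c}
pass 3: (no change)
  S: {$,a,b,c}  A: {$,a,b,c}

FOLLOW(A) = ["$", "a", "b", "c"]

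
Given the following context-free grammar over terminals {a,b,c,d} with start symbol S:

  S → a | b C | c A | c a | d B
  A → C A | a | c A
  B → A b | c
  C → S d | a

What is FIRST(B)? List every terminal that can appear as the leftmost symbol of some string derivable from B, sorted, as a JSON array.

FIRST sets, iterate to fixpoint:
pass 1:
  A via A→a: +{a}
  A via A→c A: +{c}
  B via B→A b: +{a,c}
  C via C→a: +{a}
  S via S→a: +{a}
  S via S→b C: +{b}
  S via S→c A: +{c}
  S via S→d B: +{d}
  FIRST[S]={a,b,c,d}  FIRST[A]={a,c}  FIRST[B]={a,c}  FIRST[C]={a}
pass 2:
  C via C→S d: +{b,c,d}
  FIRST[S]={a,b,c,d}  FIRST[A]={a,c}  FIRST[B]={a,c}  FIRST[C]={a,b,c,d}
pass 3:
  A via A→C A: +{b,d}
  B via B→A b: +{b,d}
  FIRST[S]={a,b,c,d}  FIRST[A]={a,b,c,d}  FIRST[B]={a,b,c,d}  FIRST[C]={a,b,c,d}
pass 4: (stable)
  FIRST[S]={a,b,c,d}  FIRST[A]={a,b,c,d}  FIRST[B]={a,b,c,d}  FIRST[C]={a,b,c,d}

FIRST(B) = ["a", "b", "c", "d"]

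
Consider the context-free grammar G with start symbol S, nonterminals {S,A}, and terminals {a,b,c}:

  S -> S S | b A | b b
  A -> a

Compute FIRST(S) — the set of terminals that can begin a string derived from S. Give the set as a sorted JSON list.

Compute FIRST by fixpoint:
round 1:
  A via A→a: +{a}
  S via S→b A: +{b}
  FIRST(S)={b}  FIRST(A)={a}
round 2: (no change)
  FIRST(S)={b}  FIRST(A)={a}

FIRST(S) = ["b"]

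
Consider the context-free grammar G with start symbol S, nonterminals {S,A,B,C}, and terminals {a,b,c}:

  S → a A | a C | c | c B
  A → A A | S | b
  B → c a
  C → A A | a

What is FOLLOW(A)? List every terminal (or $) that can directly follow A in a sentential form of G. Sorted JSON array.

FIRST iteration:
[1]
  A via A→b: +{b}
  B via B→c a: +{c}
  C via C→A A: +{b}
  C via C→a: +{a}
  S via S→a A: +{a}
  S via S→c: +{c}
  FIRST[S]={a,c}  FIRST[A]={b}  FIRST[B]={c}  FIRST[C]={a,b}
[2]
  A via A→S: +{a,c}
  C via C→A A: +{c}
  FIRST[S]={a,c}  FIRST[A]={a,b,c}  FIRST[B]={c}  FIRST[C]={a,b,c}
[3] — fixpoint
  FIRST[S]={a,c}  FIRST[A]={a,b,c}  FIRST[B]={c}  FIRST[C]={a,b,c}

Compute FOLLOW by fixpoint:
initialize: $ ∈ FOLLOW(S)
pass 1:
  A→A A: FOLLOW(A) ⊇ FIRST(A) = {a,b,c}; new: +{a,b,c}
  A→S: FOLLOW(S) ⊇ FOLLOW(A) ⊇ {a,b,c}; new: +{a,b,c}
  S→a A: FOLLOW(A) ⊇ FOLLOW(S) ⊇ {$,a,b,c}; new: +{$}
  S→a C: FOLLOW(C) ⊇ FOLLOW(S) ⊇ {$,a,b,c}; new: +{$,a,b,c}
  S→c B: FOLLOW(B) ⊇ FOLLOW(S) ⊇ {$,a,b,c}; new: +{$,a,b,c}
  FOLLOW[S]={$,a,b,c}  FOLLOW[A]={$,a,b,c}  FOLLOW[B]={$,a,b,c}  FOLLOW[C]={$,a,b,c}
pass 2: done
  FOLLOW[S]={$,a,b,c}  FOLLOW[A]={$,a,b,c}  FOLLOW[B]={$,a,b,c}  FOLLOW[C]={$,a,b,c}

FOLLOW(A) = ["$", "a", "b", "c"]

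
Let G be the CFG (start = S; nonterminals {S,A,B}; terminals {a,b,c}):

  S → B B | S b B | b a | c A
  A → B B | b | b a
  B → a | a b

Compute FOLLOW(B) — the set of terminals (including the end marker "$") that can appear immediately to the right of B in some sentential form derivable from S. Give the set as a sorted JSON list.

FIRST sets, iterate to fixpoint:
[1]
  A via A→b: +{b}
  B via B→a: +{a}
  S via S→B B: +{a}
  S via S→b a: +{b}
  S via S→c A: +{c}
  FIRST(S)={a,b,c}  FIRST(A)={b}  FIRST(B)={a}
[2]
  A via A→B B: +{a}
  FIRST(S)={a,b,c}  FIRST(A)={a,b}  FIRST(B)={a}
[3] — fixpoint
  FIRST(S)={a,b,c}  FIRST(A)={a,b}  FIRST(B)={a}

FOLLOW iteration:
seed FOLLOW(S) with $
iter 1:
  A→B B: FOLLOW(B) ⊇ FIRST(B) = {a}; new: +{a}
  S→B B: FOLLOW(B) ⊇ FOLLOW(S) ⊇ {$}; new: +{$}
  S→S b B: FOLLOW(S) ⊇ FIRST(b) = {b}; new: +{b}
  S→S b B: FOLLOW(B) ⊇ FOLLOW(S) ⊇ {$,b}; new: +{b}
  S→c A: FOLLOW(A) ⊇ FOLLOW(S) ⊇ {$,b}; new: +{$,b}
  S: {$,b}  A: {$,b}  B: {$,a,b}
iter 2: (no change)
  S: {$,b}  A: {$,b}  B: {$,a,b}

FOLLOW(B) = ["$", "a", "b"]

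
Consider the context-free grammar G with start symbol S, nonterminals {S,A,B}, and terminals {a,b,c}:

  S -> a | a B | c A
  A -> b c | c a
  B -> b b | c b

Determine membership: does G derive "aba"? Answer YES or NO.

Convert to CNF:
  S -> T1 A | T2 B | a
  A -> T0 T1 | T1 T2
  B -> T0 T0 | T1 T0
  T0 -> b
  T1 -> c
  T2 -> a

CYK fill:
  cell(0,0) a: {S,T2}  orig:{S}
  cell(1,1) b: {T0}  orig:{}
  cell(2,2) a: {S,T2}  orig:{S}
  cell(0,1) ab: ∅
  cell(1,2) ba: ∅
  cell(0,2) aba: ∅

S ∉ T[0,2] ⇒ NO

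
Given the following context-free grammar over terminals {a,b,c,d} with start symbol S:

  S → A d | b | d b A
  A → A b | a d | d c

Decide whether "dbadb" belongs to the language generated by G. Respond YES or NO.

CNF form of G:
  S -> A T2 | T2 X4 | b
  A -> A T0 | T1 T2 | T2 T3
  T0 -> b
  T1 -> a
  T2 -> d
  T3 -> c
  X4 -> T0 A

CYK fill:
  [0..0]={T2}  "d"  orig:{}
  [1..1]={S,T0}  "b"  orig:{S}
  [2..2]={T1}  "a"  orig:{}
  [3..3]={T2}  "d"  orig:{}
  [4..4]={S,T0}  "b"  orig:{S}
  [0..1]=∅  "db"
  [1..2]=∅  "ba"
  [2..3]={A}  "ad"
  [3..4]=∅  "db"
  [0..2]=∅  "dba"
  [1..3]={X4}  "bad"  orig:{}
  [2..4]={A}  "adb"
  [0..3]={S}  "dbad"
  [1..4]={X4}  "badb"  orig:{}
  [0..4]={S}  "dbadb"

S ∈ T[0,4] ⇒ YES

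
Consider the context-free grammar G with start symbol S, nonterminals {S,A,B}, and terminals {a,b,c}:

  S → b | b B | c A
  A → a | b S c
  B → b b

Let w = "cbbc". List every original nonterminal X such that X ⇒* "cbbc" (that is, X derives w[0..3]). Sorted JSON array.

Convert to CNF:
  S -> T0 B | T1 A | b
  A -> T0 X2 | a
  B -> T0 T0
  T0 -> b
  T1 -> c
  X2 -> S T1

CYK table (by increasing span) (cells [i..j] with 0 ≤ i ≤ j ≤ 3 only):
  cell(0,0) c: {T1}  orig:{}
  cell(1,1) b: {S,T0}  orig:{S}
  cell(2,2) b: {S,T0}  orig:{S}
  cell(3,3) c: {T1}  orig:{}
  cell(0,1) cb: ∅
  cell(1,2) bb: {B}
  cell(2,3) bc: {X2}  orig:{}
  cell(0,2) cbb: ∅
  cell(1,3) bbc: {A}
  cell(0,3) cbbc: {S}

Original NTs in T[0,3] deriving "cbbc": ["S"]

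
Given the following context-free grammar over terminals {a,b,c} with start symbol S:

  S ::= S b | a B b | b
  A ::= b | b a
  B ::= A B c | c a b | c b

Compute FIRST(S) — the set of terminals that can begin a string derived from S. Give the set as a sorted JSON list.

FIRST iteration:
round 1:
  A via A→b: +{b}
  B via B→A B c: +{b}
  B via B→c a b: +{c}
  S via S→a B b: +{a}
  S via S→b: +{b}
  S: {a,b}  A: {b}  B: {b,c}
round 2: done
  S: {a,b}  A: {b}  B: {b,c}

FIRST(S) = ["a", "b"]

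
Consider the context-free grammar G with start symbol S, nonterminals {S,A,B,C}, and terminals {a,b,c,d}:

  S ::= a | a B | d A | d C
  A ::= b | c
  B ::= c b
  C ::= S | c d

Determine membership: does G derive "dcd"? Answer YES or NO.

Convert to CNF:
  S -> T2 B | T3 A | T3 C | a
  A -> b | c
  B -> T0 T1
  C -> T0 T3 | T2 B | T3 A | T3 C | a
  T0 -> c
  T1 -> b
  T2 -> a
  T3 -> d

CYK table (by increasing span):
  T[0,0] 'd' = {T3}  orig:{}
  T[1,1] 'c' = {A,T0}  orig:{A}
  T[2,2] 'd' = {T3}  orig:{}
  T[0,1] 'dc' = {C,S}
  T[1,2] 'cd' = {C}
  T[0,2] 'dcd' = {C,S}

S ∈ T[0,2] ⇒ YES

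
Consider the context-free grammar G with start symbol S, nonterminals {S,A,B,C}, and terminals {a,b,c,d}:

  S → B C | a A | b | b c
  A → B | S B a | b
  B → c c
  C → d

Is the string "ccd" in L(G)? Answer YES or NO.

CNF form of G:
  S -> B C | T0 A | T2 T1 | b
  A -> S X3 | T1 T1 | b
  B -> T1 T1
  C -> d
  T0 -> a
  T1 -> c
  T2 -> b
  X3 -> B T0

Fill CYK table bottom-up:
  T[0,0] 'c' = {T1}  orig:{}
  T[1,1] 'c' = {T1}  orig:{}
  T[2,2] 'd' = {C}
  T[0,1] 'cc' = {A,B}
  T[1,2] 'cd' = ∅
  T[0,2] 'ccd' = {S}

S ∈ T[0,2] ⇒ YES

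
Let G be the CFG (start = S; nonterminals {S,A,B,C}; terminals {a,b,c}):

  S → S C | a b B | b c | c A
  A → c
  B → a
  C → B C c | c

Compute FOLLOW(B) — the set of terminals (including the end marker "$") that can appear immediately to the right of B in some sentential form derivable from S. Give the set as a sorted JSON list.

FIRST sets, iterate to fixpoint:
pass 1:
  A via A→c: +{c}
  B via B→a: +{a}
  C via C→B C c: +{a}
  C via C→c: +{c}
  S via S→a b B: +{a}
  S via S→b c: +{b}
  S via S→c A: +{c}
  FIRST(S)={a,b,c}  FIRST(A)={c}  FIRST(B)={a}  FIRST(C)={a,c}
pass 2: (no change)
  FIRST(S)={a,b,c}  FIRST(A)={c}  FIRST(B)={a}  FIRST(C)={a,c}

FOLLOW iteration:
initialize: $ ∈ FOLLOW(S)
round 1:
  C→B C c: FOLLOW(B) ⊇ FIRST(C) = {a,c}; new: +{a,c}
  C→B C c: FOLLOW(C) ⊇ FIRST(c) = {c}; new: +{c}
  S→S C: FOLLOW(S) ⊇ FIRST(C) = {a,c}; new: +{a,c}
  S→S C: FOLLOW(C) ⊇ FOLLOW(S) ⊇ {$,a,c}; new: +{$,a}
  S→a b B: FOLLOW(B) ⊇ FOLLOW(S) ⊇ {$,a,c}; new: +{$}
  S→c A: FOLLOW(A) ⊇ FOLLOW(S) ⊇ {$,a,c}; new: +{$,a,c}
  FOLLOW[S]={$,a,c}  FOLLOW[A]={$,a,c}  FOLLOW[B]={$,a,c}  FOLLOW[C]={$,a,c}
round 2: done
  FOLLOW[S]={$,a,c}  FOLLOW[A]={$,a,c}  FOLLOW[B]={$,a,c}  FOLLOW[C]={$,a,c}

FOLLOW(B) = ["$", "a", "c"]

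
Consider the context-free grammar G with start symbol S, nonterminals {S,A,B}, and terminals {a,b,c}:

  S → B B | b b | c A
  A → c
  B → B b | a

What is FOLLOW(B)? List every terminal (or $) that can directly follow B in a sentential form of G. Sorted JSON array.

FIRST iteration:
[1]
  A via A→c: +{c}
  B via B→a: +{a}
  S via S→B B: +{a}
  S via S→b b: +{b}
  S via S→c A: +{c}
  FIRST(S)={a,b,c}  FIRST(A)={c}  FIRST(B)={a}
[2] (stable)
  FIRST(S)={a,b,c}  FIRST(A)={c}  FIRST(B)={a}

FOLLOW iteration:
initialize: $ ∈ FOLLOW(S)
iter 1:
  B→B b: FOLLOW(B) ⊇ FIRST(b) = {b}; new: +{b}
  S→B B: FOLLOW(B) ⊇ FIRST(B) = {a}; new: +{a}
  S→B B: FOLLOW(B) ⊇ FOLLOW(S) ⊇ {$}; new: +{$}
  S→c A: FOLLOW(A) ⊇ FOLLOW(S) ⊇ {$}; new: +{$}
  FOLLOW[S]={$}  FOLLOW[A]={$}  FOLLOW[B]={$,a,b}
iter 2: (no change)
  FOLLOW[S]={$}  FOLLOW[A]={$}  FOLLOW[B]={$,a,b}

FOLLOW(B) = ["$", "a", "b"]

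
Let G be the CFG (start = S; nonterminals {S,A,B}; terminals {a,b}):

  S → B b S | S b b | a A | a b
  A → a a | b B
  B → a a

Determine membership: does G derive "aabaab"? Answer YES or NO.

CNF form of G:
  S -> B X2 | S X3 | T0 A | T0 T1
  A -> T0 T0 | T1 B
  B -> T0 T0
  T0 -> a
  T1 -> b
  X2 -> T1 S
  X3 -> T1 T1

CYK table (by increasing span):
  [0..0]={T0}  "a"  orig:{}
  [1..1]={T0}  "a"  orig:{}
  [2..2]={T1}  "b"  orig:{}
  [3..3]={T0}  "a"  orig:{}
  [4..4]={T0}  "a"  orig:{}
  [5..5]={T1}  "b"  orig:{}
  [0..1]={A,B}  "aa"
  [1..2]={S}  "ab"
  [2..3]=∅  "ba"
  [3..4]={A,B}  "aa"
  [4..5]={S}  "ab"
  [0..2]=∅  "aab"
  [1..3]=∅  "aba"
  [2..4]={A}  "baa"
  [3..5]=∅  "aab"
  [0..3]=∅  "aaba"
  [1..4]={S}  "abaa"
  [2..5]=∅  "baab"
  [0..4]=∅  "aabaa"
  [1..5]=∅  "abaab"
  [0..5]=∅  "aabaab"

S ∉ T[0,5] ⇒ NO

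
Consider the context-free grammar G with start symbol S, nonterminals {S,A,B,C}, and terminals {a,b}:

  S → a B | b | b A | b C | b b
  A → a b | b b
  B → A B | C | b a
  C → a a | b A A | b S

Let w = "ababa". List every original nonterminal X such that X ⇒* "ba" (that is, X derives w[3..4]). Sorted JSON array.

CNF form of G:
  S -> T0 B | T1 A | T1 C | T1 T1 | b
  A -> T0 T1 | T1 T1
  B -> A B | T0 T0 | T1 S | T1 T0 | T1 X2
  C -> T0 T0 | T1 S | T1 X3
  T0 -> a
  T1 -> b
  X2 -> A A
  X3 -> A A

CYK fill (cells [i..j] with 3 ≤ i ≤ j ≤ 4 only):
  T[3,3] 'b' = {S,T1}  orig:{S}
  T[4,4] 'a' = {T0}  orig:{}
  T[3,4] 'ba' = {B}

Original NTs in T[3,4] deriving "ba": ["B"]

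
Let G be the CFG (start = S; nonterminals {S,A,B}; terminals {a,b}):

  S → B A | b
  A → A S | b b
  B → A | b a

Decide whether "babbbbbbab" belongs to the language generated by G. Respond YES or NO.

CNF form of G:
  S -> B A | b
  A -> A S | T0 T0
  B -> A S | T0 T0 | T0 T1
  T0 -> b
  T1 -> a

Fill CYK table bottom-up:
  T[0,0] 'b' = {S,T0}  orig:{S}
  T[1,1] 'a' = {T1}  orig:{}
  T[2,2] 'b' = {S,T0}  orig:{S}
  T[3,3] 'b' = {S,T0}  orig:{S}
  T[4,4] 'b' = {S,T0}  orig:{S}
  T[5,5] 'b' = {S,T0}  orig:{S}
  T[6,6] 'b' = {S,T0}  orig:{S}
  T[7,7] 'b' = {S,T0}  orig:{S}
  T[8,8] 'a' = {T1}  orig:{}
  T[9,9] 'b' = {S,T0}  orig:{S}
  T[0,1] 'ba' = {B}
  T[1,2] 'ab' = ∅
  T[2,3] 'bb' = {A,B}
  T[3,4] 'bb' = {A,B}
  T[4,5] 'bb' = {A,B}
  T[5,6] 'bb' = {A,B}
  T[6,7] 'bb' = {A,B}
  T[7,8] 'ba' = {B}
  T[8,9] 'ab' = ∅
  T[0,2] 'bab' = ∅
  T[1,3] 'abb' = ∅
  T[2,4] 'bbb' = {A,B}
  T[3,5] 'bbb' = {A,B}
  T[4,6] 'bbb' = {A,B}
  T[5,7] 'bbb' = {A,B}
  T[6,8] 'bba' = ∅
  T[7,9] 'bab' = ∅
  T[0,3] 'babb' = {S}
  T[1,4] 'abbb' = ∅
  T[2,5] 'bbbb' = {A,B,S}
  T[3,6] 'bbbb' = {A,B,S}
  T[4,7] 'bbbb' = {A,B,S}
  T[5,8] 'bbba' = ∅
  T[6,9] 'bbab' = ∅
  T[0,4] 'babbb' = {S}
  T[1,5] 'abbbb' = ∅
  T[2,6] 'bbbbb' = {A,B,S}
  T[3,7] 'bbbbb' = {A,B,S}
  T[4,8] 'bbbba' = ∅
  T[5,9] 'bbbab' = ∅
  T[0,5] 'babbbb' = {S}
  T[1,6] 'abbbbb' = ∅
  T[2,7] 'bbbbbb' = {A,B,S}
  T[3,8] 'bbbbba' = ∅
  T[4,9] 'bbbbab' = ∅
  T[0,6] 'babbbbb' = {S}
  T[1,7] 'abbbbbb' = ∅
  T[2,8] 'bbbbbba' = ∅
  T[3,9] 'bbbbbab' = ∅
  T[0,7] 'babbbbbb' = {S}
  T[1,8] 'abbbbbba' = ∅
  T[2,9] 'bbbbbbab' = ∅
  T[0,8] 'babbbbbba' = ∅
  T[1,9] 'abbbbbbab' = ∅
  T[0,9] 'babbbbbbab' = ∅

S ∉ T[0,9] ⇒ NO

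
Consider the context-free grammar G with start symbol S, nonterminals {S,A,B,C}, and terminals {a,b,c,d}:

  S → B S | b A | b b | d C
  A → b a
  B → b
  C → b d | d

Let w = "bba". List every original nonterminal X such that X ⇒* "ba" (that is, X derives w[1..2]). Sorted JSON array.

Convert to CNF:
  S -> B S | T0 A | T0 T0 | T2 C
  A -> T0 T1
  B -> b
  C -> T0 T2 | d
  T0 -> b
  T1 -> a
  T2 -> d

CYK table (by increasing span), restricted to cells inside w[1..2]:
  cell(1,1) b: {B,T0}  orig:{B}
  cell(2,2) a: {T1}  orig:{}
  cell(1,2) ba: {A}

Original NTs in T[1,2] deriving "ba": ["A"]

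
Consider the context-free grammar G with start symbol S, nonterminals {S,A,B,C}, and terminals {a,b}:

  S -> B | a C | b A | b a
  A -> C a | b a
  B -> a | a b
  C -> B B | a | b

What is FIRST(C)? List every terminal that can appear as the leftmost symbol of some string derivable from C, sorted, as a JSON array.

Compute FIRST by fixpoint:
[1]
  A via A→b a: +{b}
  B via B→a: +{a}
  C via C→B B: +{a}
  C via C→b: +{b}
  S via S→B: +{a}
  S via S→b A: +{b}
  S: {a,b}  A: {b}  B: {a}  C: {a,b}
[2]
  A via A→C a: +{a}
  S: {a,b}  A: {a,b}  B: {a}  C: {a,b}
[3] (stable)
  S: {a,b}  A: {a,b}  B: {a}  C: {a,b}

FIRST(C) = ["a", "b"]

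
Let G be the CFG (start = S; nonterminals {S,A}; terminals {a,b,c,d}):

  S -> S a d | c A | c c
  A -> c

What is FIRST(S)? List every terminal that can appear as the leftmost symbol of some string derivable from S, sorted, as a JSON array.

Compute FIRST by fixpoint:
[1]
  A via A→c: +{c}
  S via S→c A: +{c}
  S: {c}  A: {c}
[2] (no change)
  S: {c}  A: {c}

FIRST(S) = ["c"]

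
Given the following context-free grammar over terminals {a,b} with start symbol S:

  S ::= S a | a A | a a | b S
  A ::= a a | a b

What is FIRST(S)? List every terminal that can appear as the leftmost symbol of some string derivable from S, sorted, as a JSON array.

Compute FIRST by fixpoint:
round 1:
  A via A→a a: +{a}
  S via S→a A: +{a}
  S via S→b S: +{b}
  FIRST(S)={a,b}  FIRST(A)={a}
round 2: (no change)
  FIRST(S)={a,b}  FIRST(A)={a}

FIRST(S) = ["a", "b"]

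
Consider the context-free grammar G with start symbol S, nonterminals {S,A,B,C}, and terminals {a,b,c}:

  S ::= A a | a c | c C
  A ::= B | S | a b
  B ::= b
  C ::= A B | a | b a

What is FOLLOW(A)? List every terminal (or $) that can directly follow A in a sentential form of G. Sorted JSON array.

FIRST sets, iterate to fixpoint:
round 1:
  A via A→a b: +{a}
  B via B→b: +{b}
  C via C→A B: +{a}
  C via C→b a: +{b}
  S via S→A a: +{a}
  S via S→c C: +{c}
  FIRST[S]={a,c}  FIRST[A]={a}  FIRST[B]={b}  FIRST[C]={a,b}
round 2:
  A via A→B: +{b}
  A via A→S: +{c}
  C via C→A B: +{c}
  S via S→A a: +{b}
  FIRST[S]={a,b,c}  FIRST[A]={a,b,c}  FIRST[B]={b}  FIRST[C]={a,b,c}
round 3: (stable)
  FIRST[S]={a,b,c}  FIRST[A]={a,b,c}  FIRST[B]={b}  FIRST[C]={a,b,c}

Compute FOLLOW by fixpoint:
initialize: $ ∈ FOLLOW(S)
[1]
  C→A B: FOLLOW(A) ⊇ FIRST(B) = {b}; new: +{b}
  S→A a: FOLLOW(A) ⊇ FIRST(a) = {a}; new: +{a}
  S→c C: FOLLOW(C) ⊇ FOLLOW(S) ⊇ {$}; new: +{$}
  FOLLOW[S]={$}  FOLLOW[A]={a,b}  FOLLOW[B]={}  FOLLOW[C]={$}
[2]
  A→B: FOLLOW(B) ⊇ FOLLOW(A) ⊇ {a,b}; new: +{a,b}
  A→S: FOLLOW(S) ⊇ FOLLOW(A) ⊇ {a,b}; new: +{a,b}
  C→A B: FOLLOW(B) ⊇ FOLLOW(C) ⊇ {$}; new: +{$}
  S→c C: FOLLOW(C) ⊇ FOLLOW(S) ⊇ {$,a,b}; new: +{a,b}
  FOLLOW[S]={$,a,b}  FOLLOW[A]={a,b}  FOLLOW[B]={$,a,b}  FOLLOW[C]={$,a,b}
[3] (stable)
  FOLLOW[S]={$,a,b}  FOLLOW[A]={a,b}  FOLLOW[B]={$,a,b}  FOLLOW[C]={$,a,b}

FOLLOW(A) = ["a", "b"]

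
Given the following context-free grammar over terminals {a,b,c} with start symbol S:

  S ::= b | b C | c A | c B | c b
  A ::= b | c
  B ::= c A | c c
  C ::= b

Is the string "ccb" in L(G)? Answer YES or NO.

Convert to CNF:
  S -> T0 A | T0 B | T0 T1 | T1 C | b
  A -> b | c
  B -> T0 A | T0 T0
  C -> b
  T0 -> c
  T1 -> b

CYK table (by increasing span):
  cell(0,0) c: {A,T0}  orig:{A}
  cell(1,1) c: {A,T0}  orig:{A}
  cell(2,2) b: {A,C,S,T1}  orig:{A,C,S}
  cell(0,1) cc: {B,S}
  cell(1,2) cb: {B,S}
  cell(0,2) ccb: {S}

S ∈ T[0,2] ⇒ YES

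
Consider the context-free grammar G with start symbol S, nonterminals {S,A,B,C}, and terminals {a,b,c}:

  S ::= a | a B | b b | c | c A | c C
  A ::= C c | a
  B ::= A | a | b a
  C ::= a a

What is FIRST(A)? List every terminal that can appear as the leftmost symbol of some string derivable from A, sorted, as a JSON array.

FIRST sets, iterate to fixpoint:
pass 1:
  A via A→a: +{a}
  B via B→A: +{a}
  B via B→b a: +{b}
  C via C→a a: +{a}
  S via S→a: +{a}
  S via S→b b: +{b}
  S via S→c: +{c}
  FIRST[S]={a,b,c}  FIRST[A]={a}  FIRST[B]={a,b}  FIRST[C]={a}
pass 2: done
  FIRST[S]={a,b,c}  FIRST[A]={a}  FIRST[B]={a,b}  FIRST[C]={a}

FIRST(A) = ["a"]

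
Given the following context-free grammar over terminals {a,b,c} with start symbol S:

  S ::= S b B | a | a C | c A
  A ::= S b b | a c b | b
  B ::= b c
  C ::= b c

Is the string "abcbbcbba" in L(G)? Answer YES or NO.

Convert to CNF:
  S -> S X5 | T1 C | T2 A | a
  A -> S X3 | T1 X4 | b
  B -> T0 T2
  C -> T0 T2
  T0 -> b
  T1 -> a
  T2 -> c
  X3 -> T0 T0
  X4 -> T2 T0
  X5 -> T0 B

CYK table (by increasing span):
  T[0,0] 'a' = {S,T1}  orig:{S}
  T[1,1] 'b' = {A,T0}  orig:{A}
  T[2,2] 'c' = {T2}  orig:{}
  T[3,3] 'b' = {A,T0}  orig:{A}
  T[4,4] 'b' = {A,T0}  orig:{A}
  T[5,5] 'c' = {T2}  orig:{}
  T[6,6] 'b' = {A,T0}  orig:{A}
  T[7,7] 'b' = {A,T0}  orig:{A}
  T[8,8] 'a' = {S,T1}  orig:{S}
  T[0,1] 'ab' = ∅
  T[1,2] 'bc' = {B,C}
  T[2,3] 'cb' = {S,X4}  orig:{S}
  T[3,4] 'bb' = {X3}  orig:{}
  T[4,5] 'bc' = {B,C}
  T[5,6] 'cb' = {S,X4}  orig:{S}
  T[6,7] 'bb' = {X3}  orig:{}
  T[7,8] 'ba' = ∅
  T[0,2] 'abc' = {S}
  T[1,3] 'bcb' = ∅
  T[2,4] 'cbb' = ∅
  T[3,5] 'bbc' = {X5}  orig:{}
  T[4,6] 'bcb' = ∅
  T[5,7] 'cbb' = ∅
  T[6,8] 'bba' = ∅
  T[0,3] 'abcb' = ∅
  T[1,4] 'bcbb' = ∅
  T[2,5] 'cbbc' = ∅
  T[3,6] 'bbcb' = ∅
  T[4,7] 'bcbb' = ∅
  T[5,8] 'cbba' = ∅
  T[0,4] 'abcbb' = {A}
  T[1,5] 'bcbbc' = ∅
  T[2,6] 'cbbcb' = ∅
  T[3,7] 'bbcbb' = ∅
  T[4,8] 'bcbba' = ∅
  T[0,5] 'abcbbc' = {S}
  T[1,6] 'bcbbcb' = ∅
  T[2,7] 'cbbcbb' = ∅
  T[3,8] 'bbcbba' = ∅
  T[0,6] 'abcbbcb' = ∅
  T[1,7] 'bcbbcbb' = ∅
  T[2,8] 'cbbcbba' = ∅
  T[0,7] 'abcbbcbb' = {A}
  T[1,8] 'bcbbcbba' = ∅
  T[0,8] 'abcbbcbba' = ∅

S ∉ T[0,8] ⇒ NO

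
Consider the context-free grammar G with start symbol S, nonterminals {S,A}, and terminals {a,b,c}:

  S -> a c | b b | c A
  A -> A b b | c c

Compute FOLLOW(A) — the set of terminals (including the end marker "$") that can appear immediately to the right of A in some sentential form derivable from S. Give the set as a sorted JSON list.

FIRST iteration:
iter 1:
  A via A→c c: +{c}
  S via S→a c: +{a}
  S via S→b b: +{b}
  S via S→c A: +{c}
  FIRST(S)={a,b,c}  FIRST(A)={c}
iter 2: done
  FIRST(S)={a,b,c}  FIRST(A)={c}

FOLLOW sets:
initialize: $ ∈ FOLLOW(S)
pass 1:
  A→A b b: FOLLOW(A) ⊇ FIRST(b) = {b}; new: +{b}
  S→c A: FOLLOW(A) ⊇ FOLLOW(S) ⊇ {$}; new: +{$}
  FOLLOW[S]={$}  FOLLOW[A]={$,b}
pass 2: (stable)
  FOLLOW[S]={$}  FOLLOW[A]={$,b}

FOLLOW(A) = ["$", "b"]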